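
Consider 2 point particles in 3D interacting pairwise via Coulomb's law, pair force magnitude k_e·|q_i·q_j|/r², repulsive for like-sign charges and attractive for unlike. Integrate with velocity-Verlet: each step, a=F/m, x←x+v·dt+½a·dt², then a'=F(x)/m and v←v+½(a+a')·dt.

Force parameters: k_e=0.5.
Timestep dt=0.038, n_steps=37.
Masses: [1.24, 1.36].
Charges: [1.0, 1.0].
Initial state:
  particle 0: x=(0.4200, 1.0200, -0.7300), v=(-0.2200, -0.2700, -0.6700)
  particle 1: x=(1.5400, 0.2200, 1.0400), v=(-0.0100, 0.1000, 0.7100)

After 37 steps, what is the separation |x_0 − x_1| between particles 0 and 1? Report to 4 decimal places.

4.0808

step 0: x0=(0.4200, 1.0200, -0.7300) x1=(1.5400, 0.2200, 1.0400)
step 1: x0=(0.4116, 1.0098, -0.7555) x1=(1.5396, 0.2238, 1.0670)
step 2: x0=(0.4032, 0.9996, -0.7811) x1=(1.5393, 0.2275, 1.0941)
step 3: x0=(0.3947, 0.9894, -0.8068) x1=(1.5391, 0.2312, 1.1213)
step 4: x0=(0.3861, 0.9793, -0.8325) x1=(1.5389, 0.2349, 1.1486)
step 5: x0=(0.3775, 0.9692, -0.8584) x1=(1.5387, 0.2386, 1.1759)
step 6: x0=(0.3689, 0.9591, -0.8843) x1=(1.5386, 0.2422, 1.2033)
step 7: x0=(0.3602, 0.9490, -0.9103) x1=(1.5385, 0.2458, 1.2308)
step 8: x0=(0.3515, 0.9390, -0.9364) x1=(1.5385, 0.2494, 1.2583)
step 9: x0=(0.3427, 0.9290, -0.9626) x1=(1.5384, 0.2530, 1.2860)
step 10: x0=(0.3339, 0.9191, -0.9888) x1=(1.5385, 0.2565, 1.3136)
step 11: x0=(0.3251, 0.9091, -1.0151) x1=(1.5385, 0.2600, 1.3414)
step 12: x0=(0.3162, 0.8992, -1.0415) x1=(1.5386, 0.2635, 1.3692)
step 13: x0=(0.3073, 0.8892, -1.0679) x1=(1.5387, 0.2670, 1.3970)
step 14: x0=(0.2983, 0.8793, -1.0944) x1=(1.5389, 0.2705, 1.4250)
step 15: x0=(0.2894, 0.8694, -1.1209) x1=(1.5391, 0.2739, 1.4529)
step 16: x0=(0.2804, 0.8596, -1.1476) x1=(1.5393, 0.2774, 1.4810)
step 17: x0=(0.2713, 0.8497, -1.1742) x1=(1.5395, 0.2808, 1.5091)
step 18: x0=(0.2623, 0.8399, -1.2010) x1=(1.5398, 0.2843, 1.5372)
step 19: x0=(0.2532, 0.8300, -1.2278) x1=(1.5400, 0.2877, 1.5654)
step 20: x0=(0.2441, 0.8202, -1.2546) x1=(1.5403, 0.2911, 1.5936)
step 21: x0=(0.2350, 0.8104, -1.2815) x1=(1.5406, 0.2945, 1.6219)
step 22: x0=(0.2258, 0.8006, -1.3084) x1=(1.5410, 0.2979, 1.6503)
step 23: x0=(0.2167, 0.7908, -1.3354) x1=(1.5414, 0.3013, 1.6786)
step 24: x0=(0.2075, 0.7810, -1.3625) x1=(1.5417, 0.3046, 1.7070)
step 25: x0=(0.1982, 0.7712, -1.3895) x1=(1.5421, 0.3080, 1.7355)
step 26: x0=(0.1890, 0.7614, -1.4167) x1=(1.5425, 0.3114, 1.7640)
step 27: x0=(0.1798, 0.7516, -1.4438) x1=(1.5430, 0.3147, 1.7926)
step 28: x0=(0.1705, 0.7419, -1.4711) x1=(1.5434, 0.3181, 1.8211)
step 29: x0=(0.1612, 0.7321, -1.4983) x1=(1.5439, 0.3214, 1.8498)
step 30: x0=(0.1519, 0.7223, -1.5256) x1=(1.5444, 0.3248, 1.8784)
step 31: x0=(0.1426, 0.7126, -1.5530) x1=(1.5449, 0.3281, 1.9071)
step 32: x0=(0.1332, 0.7028, -1.5803) x1=(1.5454, 0.3314, 1.9358)
step 33: x0=(0.1239, 0.6931, -1.6077) x1=(1.5459, 0.3348, 1.9646)
step 34: x0=(0.1145, 0.6834, -1.6352) x1=(1.5464, 0.3381, 1.9934)
step 35: x0=(0.1052, 0.6736, -1.6627) x1=(1.5470, 0.3414, 2.0222)
step 36: x0=(0.0958, 0.6639, -1.6902) x1=(1.5475, 0.3447, 2.0511)
step 37: x0=(0.0864, 0.6541, -1.7177) x1=(1.5481, 0.3480, 2.0799)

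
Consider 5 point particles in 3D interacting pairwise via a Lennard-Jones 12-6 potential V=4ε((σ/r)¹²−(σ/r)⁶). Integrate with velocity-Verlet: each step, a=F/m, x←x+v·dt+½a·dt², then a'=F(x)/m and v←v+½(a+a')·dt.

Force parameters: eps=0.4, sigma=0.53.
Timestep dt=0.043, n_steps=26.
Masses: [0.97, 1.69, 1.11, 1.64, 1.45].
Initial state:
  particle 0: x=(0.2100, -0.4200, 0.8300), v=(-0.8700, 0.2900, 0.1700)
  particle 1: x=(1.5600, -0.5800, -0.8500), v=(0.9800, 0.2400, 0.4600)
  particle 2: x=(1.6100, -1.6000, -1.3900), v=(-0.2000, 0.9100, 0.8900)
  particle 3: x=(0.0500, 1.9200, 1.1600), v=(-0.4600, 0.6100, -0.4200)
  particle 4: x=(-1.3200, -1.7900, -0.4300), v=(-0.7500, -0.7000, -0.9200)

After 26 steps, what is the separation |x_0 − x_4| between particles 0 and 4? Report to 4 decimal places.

step 0: x0=(0.2100, -0.4200, 0.8300) x1=(1.5600, -0.5800, -0.8500) x2=(1.6100, -1.6000, -1.3900) x3=(0.0500, 1.9200, 1.1600) x4=(-1.3200, -1.7900, -0.4300)
step 1: x0=(0.1726, -0.4075, 0.8373) x1=(1.6021, -0.5697, -0.8302) x2=(1.6014, -1.5608, -1.3517) x3=(0.0302, 1.9462, 1.1419) x4=(-1.3522, -1.8201, -0.4696)
step 2: x0=(0.1352, -0.3951, 0.8446) x1=(1.6443, -0.5595, -0.8105) x2=(1.5928, -1.5215, -1.3133) x3=(0.0104, 1.9725, 1.1239) x4=(-1.3845, -1.8502, -0.5091)
step 3: x0=(0.0978, -0.3826, 0.8519) x1=(1.6864, -0.5494, -0.7909) x2=(1.5842, -1.4820, -1.2749) x3=(-0.0093, 1.9987, 1.1058) x4=(-1.4167, -1.8803, -0.5487)
step 4: x0=(0.0604, -0.3701, 0.8592) x1=(1.7285, -0.5395, -0.7713) x2=(1.5756, -1.4423, -1.2363) x3=(-0.0291, 2.0249, 1.0878) x4=(-1.4490, -1.9104, -0.5882)
step 5: x0=(0.0230, -0.3576, 0.8665) x1=(1.7706, -0.5297, -0.7518) x2=(1.5671, -1.4023, -1.1976) x3=(-0.0489, 2.0511, 1.0697) x4=(-1.4812, -1.9405, -0.6278)
step 6: x0=(-0.0144, -0.3452, 0.8738) x1=(1.8127, -0.5201, -0.7324) x2=(1.5586, -1.3621, -1.1587) x3=(-0.0687, 2.0774, 1.0516) x4=(-1.5135, -1.9706, -0.6674)
step 7: x0=(-0.0519, -0.3327, 0.8811) x1=(1.8546, -0.5108, -0.7131) x2=(1.5503, -1.3215, -1.1197) x3=(-0.0885, 2.1036, 1.0336) x4=(-1.5457, -2.0007, -0.7069)
step 8: x0=(-0.0893, -0.3202, 0.8884) x1=(1.8965, -0.5017, -0.6939) x2=(1.5421, -1.2805, -1.0805) x3=(-0.1082, 2.1298, 1.0155) x4=(-1.5780, -2.0308, -0.7465)
step 9: x0=(-0.1267, -0.3078, 0.8957) x1=(1.9383, -0.4928, -0.6749) x2=(1.5340, -1.2391, -1.0411) x3=(-0.1280, 2.1560, 0.9975) x4=(-1.6102, -2.0609, -0.7860)
step 10: x0=(-0.1641, -0.2953, 0.9030) x1=(1.9799, -0.4843, -0.6560) x2=(1.5263, -1.1973, -1.0014) x3=(-0.1478, 2.1823, 0.9794) x4=(-1.6425, -2.0910, -0.8256)
step 11: x0=(-0.2015, -0.2828, 0.9103) x1=(2.0213, -0.4761, -0.6373) x2=(1.5188, -1.1549, -0.9615) x3=(-0.1676, 2.2085, 0.9613) x4=(-1.6747, -2.1211, -0.8651)
step 12: x0=(-0.2389, -0.2703, 0.9176) x1=(2.0624, -0.4682, -0.6187) x2=(1.5117, -1.1121, -0.9214) x3=(-0.1874, 2.2347, 0.9433) x4=(-1.7070, -2.1512, -0.9047)
step 13: x0=(-0.2763, -0.2579, 0.9249) x1=(2.1033, -0.4606, -0.6003) x2=(1.5050, -1.0688, -0.8811) x3=(-0.2071, 2.2609, 0.9252) x4=(-1.7392, -2.1813, -0.9443)
step 14: x0=(-0.3137, -0.2454, 0.9322) x1=(2.1439, -0.4534, -0.5820) x2=(1.4988, -1.0250, -0.8405) x3=(-0.2269, 2.2872, 0.9072) x4=(-1.7715, -2.2114, -0.9838)
step 15: x0=(-0.3511, -0.2329, 0.9395) x1=(2.1841, -0.4464, -0.5639) x2=(1.4931, -0.9808, -0.7997) x3=(-0.2467, 2.3134, 0.8891) x4=(-1.8037, -2.2415, -1.0234)
step 16: x0=(-0.3885, -0.2204, 0.9468) x1=(2.2240, -0.4397, -0.5459) x2=(1.4878, -0.9361, -0.7588) x3=(-0.2665, 2.3396, 0.8710) x4=(-1.8360, -2.2716, -1.0629)
step 17: x0=(-0.4259, -0.2080, 0.9541) x1=(2.2636, -0.4332, -0.5279) x2=(1.4831, -0.8912, -0.7177) x3=(-0.2863, 2.3658, 0.8530) x4=(-1.8682, -2.3017, -1.1025)
step 18: x0=(-0.4633, -0.1955, 0.9614) x1=(2.3029, -0.4269, -0.5100) x2=(1.4788, -0.8460, -0.6765) x3=(-0.3060, 2.3921, 0.8349) x4=(-1.9005, -2.3318, -1.1421)
step 19: x0=(-0.5007, -0.1830, 0.9687) x1=(2.3419, -0.4207, -0.4922) x2=(1.4750, -0.8005, -0.6352) x3=(-0.3258, 2.4183, 0.8168) x4=(-1.9327, -2.3619, -1.1816)
step 20: x0=(-0.5381, -0.1705, 0.9760) x1=(2.3806, -0.4146, -0.4745) x2=(1.4716, -0.7549, -0.5939) x3=(-0.3456, 2.4445, 0.7988) x4=(-1.9649, -2.3920, -1.2212)
step 21: x0=(-0.5755, -0.1581, 0.9833) x1=(2.4191, -0.4087, -0.4568) x2=(1.4686, -0.7091, -0.5525) x3=(-0.3654, 2.4707, 0.7807) x4=(-1.9972, -2.4221, -1.2607)
step 22: x0=(-0.6129, -0.1456, 0.9906) x1=(2.4573, -0.4028, -0.4390) x2=(1.4659, -0.6632, -0.5110) x3=(-0.3852, 2.4969, 0.7627) x4=(-2.0294, -2.4522, -1.3003)
step 23: x0=(-0.6503, -0.1331, 0.9979) x1=(2.4954, -0.3970, -0.4213) x2=(1.4634, -0.6173, -0.4696) x3=(-0.4049, 2.5232, 0.7446) x4=(-2.0617, -2.4822, -1.3398)
step 24: x0=(-0.6877, -0.1206, 1.0052) x1=(2.5334, -0.3911, -0.4037) x2=(1.4612, -0.5713, -0.4281) x3=(-0.4247, 2.5494, 0.7265) x4=(-2.0939, -2.5123, -1.3794)
step 25: x0=(-0.7251, -0.1081, 1.0125) x1=(2.5712, -0.3854, -0.3860) x2=(1.4592, -0.5252, -0.3866) x3=(-0.4445, 2.5756, 0.7085) x4=(-2.1262, -2.5424, -1.4190)
step 26: x0=(-0.7625, -0.0957, 1.0197) x1=(2.6089, -0.3796, -0.3683) x2=(1.4573, -0.4792, -0.3452) x3=(-0.4643, 2.6018, 0.6904) x4=(-2.1584, -2.5725, -1.4585)

3.7717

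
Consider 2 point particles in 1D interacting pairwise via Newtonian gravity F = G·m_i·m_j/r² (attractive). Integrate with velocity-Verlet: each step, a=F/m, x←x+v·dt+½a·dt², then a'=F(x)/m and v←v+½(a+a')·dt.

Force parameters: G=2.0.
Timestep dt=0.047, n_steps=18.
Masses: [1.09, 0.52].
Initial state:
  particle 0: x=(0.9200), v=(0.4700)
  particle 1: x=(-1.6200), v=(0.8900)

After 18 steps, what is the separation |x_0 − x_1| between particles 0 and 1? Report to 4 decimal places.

1.9813

step 0: x0=(0.9200) x1=(-1.6200)
step 1: x0=(0.9419) x1=(-1.5778)
step 2: x0=(0.9635) x1=(-1.5348)
step 3: x0=(0.9846) x1=(-1.4911)
step 4: x0=(1.0055) x1=(-1.4466)
step 5: x0=(1.0259) x1=(-1.4013)
step 6: x0=(1.0459) x1=(-1.3551)
step 7: x0=(1.0655) x1=(-1.3082)
step 8: x0=(1.0848) x1=(-1.2603)
step 9: x0=(1.1036) x1=(-1.2116)
step 10: x0=(1.1220) x1=(-1.1620)
step 11: x0=(1.1399) x1=(-1.1115)
step 12: x0=(1.1574) x1=(-1.0600)
step 13: x0=(1.1744) x1=(-1.0076)
step 14: x0=(1.1910) x1=(-0.9541)
step 15: x0=(1.2070) x1=(-0.8996)
step 16: x0=(1.2225) x1=(-0.8440)
step 17: x0=(1.2375) x1=(-0.7873)
step 18: x0=(1.2519) x1=(-0.7294)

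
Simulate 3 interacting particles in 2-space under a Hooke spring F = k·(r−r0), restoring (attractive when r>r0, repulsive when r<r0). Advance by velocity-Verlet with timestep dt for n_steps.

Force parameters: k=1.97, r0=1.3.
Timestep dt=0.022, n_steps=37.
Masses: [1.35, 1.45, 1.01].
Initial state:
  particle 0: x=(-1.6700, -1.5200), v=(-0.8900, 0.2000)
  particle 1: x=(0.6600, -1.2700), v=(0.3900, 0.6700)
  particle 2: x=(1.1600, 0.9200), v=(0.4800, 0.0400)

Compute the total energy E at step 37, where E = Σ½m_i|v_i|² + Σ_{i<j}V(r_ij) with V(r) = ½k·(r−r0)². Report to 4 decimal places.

step 0: x0=(-1.6700, -1.5200) x1=(0.6600, -1.2700) x2=(1.1600, 0.9200)
step 1: x0=(-1.6886, -1.5150) x1=(0.6683, -1.2550) x2=(1.1696, 0.9197)
step 2: x0=(-1.7051, -1.5088) x1=(0.6761, -1.2395) x2=(1.1772, 0.9170)
step 3: x0=(-1.7194, -1.5014) x1=(0.6832, -1.2234) x2=(1.1829, 0.9120)
step 4: x0=(-1.7317, -1.4927) x1=(0.6898, -1.2069) x2=(1.1865, 0.9047)
step 5: x0=(-1.7418, -1.4829) x1=(0.6957, -1.1899) x2=(1.1882, 0.8951)
step 6: x0=(-1.7498, -1.4719) x1=(0.7011, -1.1725) x2=(1.1879, 0.8832)
step 7: x0=(-1.7555, -1.4597) x1=(0.7058, -1.1546) x2=(1.1855, 0.8692)
step 8: x0=(-1.7591, -1.4463) x1=(0.7098, -1.1364) x2=(1.1812, 0.8530)
step 9: x0=(-1.7605, -1.4317) x1=(0.7132, -1.1177) x2=(1.1750, 0.8347)
step 10: x0=(-1.7597, -1.4160) x1=(0.7159, -1.0987) x2=(1.1667, 0.8143)
step 11: x0=(-1.7567, -1.3992) x1=(0.7179, -1.0794) x2=(1.1566, 0.7920)
step 12: x0=(-1.7516, -1.3812) x1=(0.7192, -1.0598) x2=(1.1445, 0.7678)
step 13: x0=(-1.7443, -1.3622) x1=(0.7199, -1.0399) x2=(1.1306, 0.7418)
step 14: x0=(-1.7350, -1.3422) x1=(0.7198, -1.0198) x2=(1.1148, 0.7140)
step 15: x0=(-1.7235, -1.3211) x1=(0.7191, -0.9994) x2=(1.0972, 0.6845)
step 16: x0=(-1.7099, -1.2990) x1=(0.7177, -0.9789) x2=(1.0779, 0.6535)
step 17: x0=(-1.6944, -1.2760) x1=(0.7155, -0.9583) x2=(1.0569, 0.6210)
step 18: x0=(-1.6768, -1.2520) x1=(0.7127, -0.9375) x2=(1.0342, 0.5871)
step 19: x0=(-1.6574, -1.2272) x1=(0.7092, -0.9167) x2=(1.0100, 0.5519)
step 20: x0=(-1.6360, -1.2015) x1=(0.7050, -0.8958) x2=(0.9842, 0.5155)
step 21: x0=(-1.6128, -1.1750) x1=(0.7001, -0.8750) x2=(0.9569, 0.4781)
step 22: x0=(-1.5879, -1.1477) x1=(0.6945, -0.8542) x2=(0.9282, 0.4397)
step 23: x0=(-1.5613, -1.1197) x1=(0.6883, -0.8334) x2=(0.8982, 0.4004)
step 24: x0=(-1.5330, -1.0910) x1=(0.6815, -0.8128) x2=(0.8669, 0.3604)
step 25: x0=(-1.5031, -1.0617) x1=(0.6741, -0.7923) x2=(0.8344, 0.3197)
step 26: x0=(-1.4718, -1.0319) x1=(0.6660, -0.7720) x2=(0.8008, 0.2786)
step 27: x0=(-1.4391, -1.0014) x1=(0.6574, -0.7519) x2=(0.7662, 0.2370)
step 28: x0=(-1.4050, -0.9705) x1=(0.6482, -0.7321) x2=(0.7305, 0.1952)
step 29: x0=(-1.3697, -0.9392) x1=(0.6385, -0.7126) x2=(0.6940, 0.1532)
step 30: x0=(-1.3333, -0.9074) x1=(0.6283, -0.6934) x2=(0.6566, 0.1111)
step 31: x0=(-1.2957, -0.8753) x1=(0.6177, -0.6746) x2=(0.6184, 0.0691)
step 32: x0=(-1.2573, -0.8429) x1=(0.6066, -0.6563) x2=(0.5795, 0.0273)
step 33: x0=(-1.2179, -0.8102) x1=(0.5952, -0.6383) x2=(0.5400, -0.0142)
step 34: x0=(-1.1778, -0.7773) x1=(0.5835, -0.6208) x2=(0.4999, -0.0553)
step 35: x0=(-1.1370, -0.7442) x1=(0.5716, -0.6039) x2=(0.4592, -0.0960)
step 36: x0=(-1.0956, -0.7110) x1=(0.5595, -0.5874) x2=(0.4180, -0.1361)
step 37: x0=(-1.0538, -0.6777) x1=(0.5473, -0.5715) x2=(0.3763, -0.1755)
step 0 velocities: v0=(-0.8900, 0.2000) v1=(0.3900, 0.6700) v2=(0.4800, 0.0400)
step 0: KE=1.1146, PE=7.8026, E=8.9172
step 37 velocities: v0=(1.9094, 1.5156) v1=(-0.5530, 0.7112) v2=(-1.9079, -1.7776)
step 37: KE=8.0337, PE=0.8806, E=8.9143

8.9143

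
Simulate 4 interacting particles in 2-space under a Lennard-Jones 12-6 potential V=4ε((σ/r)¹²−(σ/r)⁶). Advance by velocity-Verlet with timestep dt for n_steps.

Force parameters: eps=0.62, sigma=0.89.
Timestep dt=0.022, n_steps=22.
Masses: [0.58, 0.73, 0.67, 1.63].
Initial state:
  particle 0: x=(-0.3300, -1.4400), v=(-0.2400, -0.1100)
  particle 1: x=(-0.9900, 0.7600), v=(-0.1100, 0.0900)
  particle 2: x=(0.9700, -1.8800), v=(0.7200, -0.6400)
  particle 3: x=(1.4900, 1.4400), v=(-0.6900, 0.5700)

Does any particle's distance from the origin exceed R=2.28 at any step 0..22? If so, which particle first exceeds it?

yes, particle 2

step 0: x0=(-0.3300, -1.4400) x1=(-0.9900, 0.7600) x2=(0.9700, -1.8800) x3=(1.4900, 1.4400)
step 1: x0=(-0.3350, -1.4425) x1=(-0.9924, 0.7620) x2=(0.9856, -1.8940) x3=(1.4748, 1.4525)
step 2: x0=(-0.3395, -1.4452) x1=(-0.9948, 0.7639) x2=(1.0008, -1.9079) x3=(1.4596, 1.4651)
step 3: x0=(-0.3436, -1.4479) x1=(-0.9972, 0.7659) x2=(1.0156, -1.9216) x3=(1.4444, 1.4776)
step 4: x0=(-0.3473, -1.4509) x1=(-0.9996, 0.7678) x2=(1.0300, -1.9352) x3=(1.4293, 1.4901)
step 5: x0=(-0.3506, -1.4539) x1=(-1.0020, 0.7697) x2=(1.0441, -1.9486) x3=(1.4141, 1.5027)
step 6: x0=(-0.3536, -1.4570) x1=(-1.0043, 0.7717) x2=(1.0580, -1.9620) x3=(1.3989, 1.5152)
step 7: x0=(-0.3563, -1.4602) x1=(-1.0067, 0.7736) x2=(1.0715, -1.9753) x3=(1.3837, 1.5277)
step 8: x0=(-0.3587, -1.4635) x1=(-1.0090, 0.7754) x2=(1.0849, -1.9885) x3=(1.3685, 1.5403)
step 9: x0=(-0.3608, -1.4669) x1=(-1.0113, 0.7773) x2=(1.0979, -2.0016) x3=(1.3532, 1.5528)
step 10: x0=(-0.3627, -1.4704) x1=(-1.0136, 0.7792) x2=(1.1108, -2.0146) x3=(1.3380, 1.5653)
step 11: x0=(-0.3644, -1.4739) x1=(-1.0159, 0.7811) x2=(1.1235, -2.0275) x3=(1.3228, 1.5778)
step 12: x0=(-0.3658, -1.4775) x1=(-1.0182, 0.7829) x2=(1.1359, -2.0404) x3=(1.3076, 1.5904)
step 13: x0=(-0.3671, -1.4811) x1=(-1.0205, 0.7847) x2=(1.1483, -2.0532) x3=(1.2924, 1.6029)
step 14: x0=(-0.3682, -1.4849) x1=(-1.0228, 0.7866) x2=(1.1604, -2.0660) x3=(1.2771, 1.6154)
step 15: x0=(-0.3691, -1.4886) x1=(-1.0250, 0.7884) x2=(1.1724, -2.0787) x3=(1.2619, 1.6279)
step 16: x0=(-0.3698, -1.4924) x1=(-1.0272, 0.7902) x2=(1.1843, -2.0913) x3=(1.2467, 1.6404)
step 17: x0=(-0.3704, -1.4963) x1=(-1.0295, 0.7920) x2=(1.1960, -2.1039) x3=(1.2314, 1.6529)
step 18: x0=(-0.3709, -1.5002) x1=(-1.0317, 0.7938) x2=(1.2076, -2.1164) x3=(1.2162, 1.6654)
step 19: x0=(-0.3712, -1.5041) x1=(-1.0339, 0.7956) x2=(1.2190, -2.1289) x3=(1.2009, 1.6780)
step 20: x0=(-0.3714, -1.5081) x1=(-1.0361, 0.7974) x2=(1.2304, -2.1413) x3=(1.1857, 1.6905)
step 21: x0=(-0.3715, -1.5121) x1=(-1.0382, 0.7992) x2=(1.2417, -2.1537) x3=(1.1704, 1.7030)
step 22: x0=(-0.3714, -1.5161) x1=(-1.0404, 0.8009) x2=(1.2528, -2.1661) x3=(1.1552, 1.7155)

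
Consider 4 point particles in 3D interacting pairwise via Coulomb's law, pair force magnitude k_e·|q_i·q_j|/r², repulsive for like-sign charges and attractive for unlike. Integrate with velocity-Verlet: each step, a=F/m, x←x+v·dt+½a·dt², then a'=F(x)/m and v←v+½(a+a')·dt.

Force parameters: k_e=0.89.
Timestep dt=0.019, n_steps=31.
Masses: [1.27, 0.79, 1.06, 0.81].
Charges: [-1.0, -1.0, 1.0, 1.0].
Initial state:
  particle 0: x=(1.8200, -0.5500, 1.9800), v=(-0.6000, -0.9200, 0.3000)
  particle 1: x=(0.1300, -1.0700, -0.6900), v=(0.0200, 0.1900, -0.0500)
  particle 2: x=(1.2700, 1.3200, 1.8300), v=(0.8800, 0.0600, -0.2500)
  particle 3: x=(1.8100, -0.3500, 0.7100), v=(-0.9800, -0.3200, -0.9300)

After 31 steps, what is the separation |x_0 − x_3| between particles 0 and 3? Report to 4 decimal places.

1.9889

step 0: x0=(1.8200, -0.5500, 1.9800) x1=(0.1300, -1.0700, -0.6900) x2=(1.2700, 1.3200, 1.8300) x3=(1.8100, -0.3500, 0.7100)
step 1: x0=(1.8086, -0.5674, 1.9856) x1=(0.1304, -1.0664, -0.6909) x2=(1.2867, 1.3211, 1.8253) x3=(1.7914, -0.3561, 0.6924)
step 2: x0=(1.7972, -0.5848, 1.9911) x1=(0.1309, -1.0627, -0.6918) x2=(1.3034, 1.3222, 1.8206) x3=(1.7727, -0.3624, 0.6749)
step 3: x0=(1.7858, -0.6020, 1.9965) x1=(0.1313, -1.0590, -0.6927) x2=(1.3201, 1.3233, 1.8159) x3=(1.7540, -0.3688, 0.6576)
step 4: x0=(1.7744, -0.6192, 2.0018) x1=(0.1319, -1.0553, -0.6935) x2=(1.3369, 1.3243, 1.8112) x3=(1.7353, -0.3754, 0.6404)
step 5: x0=(1.7629, -0.6363, 2.0069) x1=(0.1325, -1.0515, -0.6943) x2=(1.3536, 1.3253, 1.8066) x3=(1.7165, -0.3821, 0.6232)
step 6: x0=(1.7515, -0.6533, 2.0119) x1=(0.1331, -1.0476, -0.6950) x2=(1.3703, 1.3262, 1.8020) x3=(1.6977, -0.3889, 0.6062)
step 7: x0=(1.7401, -0.6702, 2.0169) x1=(0.1338, -1.0438, -0.6958) x2=(1.3870, 1.3272, 1.7975) x3=(1.6788, -0.3959, 0.5892)
step 8: x0=(1.7286, -0.6870, 2.0217) x1=(0.1346, -1.0399, -0.6964) x2=(1.4036, 1.3281, 1.7929) x3=(1.6599, -0.4029, 0.5724)
step 9: x0=(1.7172, -0.7037, 2.0264) x1=(0.1354, -1.0359, -0.6970) x2=(1.4203, 1.3289, 1.7884) x3=(1.6410, -0.4102, 0.5556)
step 10: x0=(1.7057, -0.7204, 2.0310) x1=(0.1363, -1.0319, -0.6976) x2=(1.4370, 1.3297, 1.7840) x3=(1.6220, -0.4175, 0.5389)
step 11: x0=(1.6943, -0.7369, 2.0356) x1=(0.1372, -1.0279, -0.6981) x2=(1.4537, 1.3305, 1.7795) x3=(1.6029, -0.4250, 0.5222)
step 12: x0=(1.6829, -0.7534, 2.0400) x1=(0.1383, -1.0238, -0.6986) x2=(1.4704, 1.3313, 1.7751) x3=(1.5838, -0.4326, 0.5056)
step 13: x0=(1.6714, -0.7698, 2.0444) x1=(0.1393, -1.0196, -0.6991) x2=(1.4870, 1.3321, 1.7708) x3=(1.5647, -0.4404, 0.4890)
step 14: x0=(1.6600, -0.7862, 2.0487) x1=(0.1405, -1.0154, -0.6994) x2=(1.5037, 1.3328, 1.7664) x3=(1.5454, -0.4483, 0.4725)
step 15: x0=(1.6485, -0.8024, 2.0529) x1=(0.1417, -1.0112, -0.6998) x2=(1.5204, 1.3335, 1.7621) x3=(1.5261, -0.4563, 0.4560)
step 16: x0=(1.6371, -0.8186, 2.0570) x1=(0.1430, -1.0069, -0.7001) x2=(1.5370, 1.3341, 1.7578) x3=(1.5068, -0.4644, 0.4395)
step 17: x0=(1.6257, -0.8347, 2.0611) x1=(0.1444, -1.0026, -0.7003) x2=(1.5537, 1.3347, 1.7536) x3=(1.4873, -0.4727, 0.4231)
step 18: x0=(1.6142, -0.8508, 2.0650) x1=(0.1458, -0.9982, -0.7004) x2=(1.5703, 1.3353, 1.7493) x3=(1.4678, -0.4811, 0.4066)
step 19: x0=(1.6028, -0.8667, 2.0690) x1=(0.1474, -0.9937, -0.7005) x2=(1.5869, 1.3359, 1.7452) x3=(1.4482, -0.4896, 0.3902)
step 20: x0=(1.5914, -0.8826, 2.0728) x1=(0.1490, -0.9892, -0.7006) x2=(1.6036, 1.3364, 1.7410) x3=(1.4285, -0.4982, 0.3738)
step 21: x0=(1.5800, -0.8984, 2.0766) x1=(0.1507, -0.9847, -0.7006) x2=(1.6202, 1.3370, 1.7368) x3=(1.4087, -0.5070, 0.3574)
step 22: x0=(1.5686, -0.9142, 2.0803) x1=(0.1525, -0.9801, -0.7005) x2=(1.6368, 1.3374, 1.7327) x3=(1.3889, -0.5159, 0.3410)
step 23: x0=(1.5572, -0.9299, 2.0840) x1=(0.1544, -0.9754, -0.7003) x2=(1.6535, 1.3379, 1.7287) x3=(1.3689, -0.5249, 0.3245)
step 24: x0=(1.5458, -0.9455, 2.0876) x1=(0.1564, -0.9707, -0.7000) x2=(1.6701, 1.3383, 1.7246) x3=(1.3488, -0.5341, 0.3081)
step 25: x0=(1.5344, -0.9611, 2.0911) x1=(0.1586, -0.9659, -0.6997) x2=(1.6867, 1.3387, 1.7206) x3=(1.3286, -0.5434, 0.2916)
step 26: x0=(1.5230, -0.9766, 2.0946) x1=(0.1608, -0.9610, -0.6993) x2=(1.7033, 1.3391, 1.7166) x3=(1.3083, -0.5528, 0.2751)
step 27: x0=(1.5116, -0.9920, 2.0980) x1=(0.1632, -0.9561, -0.6988) x2=(1.7199, 1.3395, 1.7126) x3=(1.2879, -0.5623, 0.2586)
step 28: x0=(1.5002, -1.0074, 2.1014) x1=(0.1656, -0.9512, -0.6983) x2=(1.7365, 1.3398, 1.7086) x3=(1.2674, -0.5719, 0.2420)
step 29: x0=(1.4888, -1.0227, 2.1047) x1=(0.1682, -0.9461, -0.6976) x2=(1.7531, 1.3401, 1.7047) x3=(1.2467, -0.5817, 0.2254)
step 30: x0=(1.4775, -1.0380, 2.1080) x1=(0.1710, -0.9410, -0.6968) x2=(1.7697, 1.3403, 1.7008) x3=(1.2259, -0.5915, 0.2087)
step 31: x0=(1.4661, -1.0532, 2.1113) x1=(0.1738, -0.9358, -0.6959) x2=(1.7862, 1.3406, 1.6969) x3=(1.2050, -0.6015, 0.1920)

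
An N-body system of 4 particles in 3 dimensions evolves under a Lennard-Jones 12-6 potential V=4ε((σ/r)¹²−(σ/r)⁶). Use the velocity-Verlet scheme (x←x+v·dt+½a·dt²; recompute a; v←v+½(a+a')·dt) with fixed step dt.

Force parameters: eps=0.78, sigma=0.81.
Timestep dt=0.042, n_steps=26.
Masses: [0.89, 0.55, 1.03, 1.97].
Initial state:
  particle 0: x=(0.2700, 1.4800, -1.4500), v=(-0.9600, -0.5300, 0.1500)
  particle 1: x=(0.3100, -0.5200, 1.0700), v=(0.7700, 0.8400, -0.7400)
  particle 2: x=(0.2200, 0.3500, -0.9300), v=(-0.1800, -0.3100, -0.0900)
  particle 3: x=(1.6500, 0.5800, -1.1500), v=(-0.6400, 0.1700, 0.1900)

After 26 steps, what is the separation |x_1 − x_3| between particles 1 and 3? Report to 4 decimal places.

step 0: x0=(0.2700, 1.4800, -1.4500) x1=(0.3100, -0.5200, 1.0700) x2=(0.2200, 0.3500, -0.9300) x3=(1.6500, 0.5800, -1.1500)
step 1: x0=(0.2298, 1.4568, -1.4433) x1=(0.3423, -0.4847, 1.0389) x2=(0.2128, 0.3378, -0.9342) x3=(1.6229, 0.5871, -1.1420)
step 2: x0=(0.1897, 1.4316, -1.4356) x1=(0.3747, -0.4494, 1.0077) x2=(0.2062, 0.3273, -0.9391) x3=(1.5954, 0.5943, -1.1340)
step 3: x0=(0.1500, 1.4041, -1.4270) x1=(0.4070, -0.4140, 0.9764) x2=(0.2002, 0.3186, -0.9449) x3=(1.5674, 0.6015, -1.1259)
step 4: x0=(0.1106, 1.3743, -1.4173) x1=(0.4394, -0.3785, 0.9449) x2=(0.1950, 0.3121, -0.9516) x3=(1.5389, 0.6086, -1.1179)
step 5: x0=(0.0716, 1.3417, -1.4065) x1=(0.4717, -0.3431, 0.9134) x2=(0.1903, 0.3080, -0.9593) x3=(1.5099, 0.6157, -1.1097)
step 6: x0=(0.0333, 1.3060, -1.3943) x1=(0.5040, -0.3075, 0.8816) x2=(0.1864, 0.3066, -0.9682) x3=(1.4802, 0.6227, -1.1016)
step 7: x0=(-0.0042, 1.2669, -1.3806) x1=(0.5364, -0.2719, 0.8497) x2=(0.1830, 0.3083, -0.9783) x3=(1.4499, 0.6297, -1.0934)
step 8: x0=(-0.0406, 1.2237, -1.3652) x1=(0.5687, -0.2362, 0.8176) x2=(0.1801, 0.3136, -0.9899) x3=(1.4188, 0.6366, -1.0852)
step 9: x0=(-0.0757, 1.1763, -1.3480) x1=(0.6010, -0.2005, 0.7853) x2=(0.1777, 0.3228, -1.0029) x3=(1.3869, 0.6434, -1.0769)
step 10: x0=(-0.1094, 1.1254, -1.3294) x1=(0.6332, -0.1646, 0.7528) x2=(0.1760, 0.3352, -1.0171) x3=(1.3539, 0.6500, -1.0686)
step 11: x0=(-0.1433, 1.0761, -1.3115) x1=(0.6655, -0.1287, 0.7199) x2=(0.1767, 0.3466, -1.0307) x3=(1.3199, 0.6564, -1.0603)
step 12: x0=(-0.1839, 1.0431, -1.2997) x1=(0.6977, -0.0926, 0.6868) x2=(0.1858, 0.3443, -1.0388) x3=(1.2845, 0.6625, -1.0519)
step 13: x0=(-0.2358, 1.0321, -1.2961) x1=(0.7299, -0.0564, 0.6533) x2=(0.2075, 0.3237, -1.0397) x3=(1.2475, 0.6683, -1.0436)
step 14: x0=(-0.2908, 1.0267, -1.2945) x1=(0.7620, -0.0201, 0.6194) x2=(0.2355, 0.2990, -1.0387) x3=(1.2088, 0.6736, -1.0352)
step 15: x0=(-0.3440, 1.0193, -1.2921) x1=(0.7941, 0.0163, 0.5849) x2=(0.2658, 0.2774, -1.0380) x3=(1.1680, 0.6783, -1.0268)
step 16: x0=(-0.3940, 1.0084, -1.2885) x1=(0.8262, 0.0530, 0.5499) x2=(0.2973, 0.2602, -1.0382) x3=(1.1251, 0.6821, -1.0184)
step 17: x0=(-0.4407, 0.9943, -1.2838) x1=(0.8581, 0.0898, 0.5140) x2=(0.3281, 0.2465, -1.0390) x3=(1.0812, 0.6854, -1.0100)
step 18: x0=(-0.4844, 0.9776, -1.2781) x1=(0.8899, 0.1269, 0.4772) x2=(0.3510, 0.2316, -1.0404) x3=(1.0401, 0.6906, -1.0013)
step 19: x0=(-0.5255, 0.9589, -1.2717) x1=(0.9216, 0.1643, 0.4393) x2=(0.3513, 0.2045, -1.0433) x3=(1.0096, 0.7029, -0.9919)
step 20: x0=(-0.5643, 0.9384, -1.2648) x1=(0.9531, 0.2020, 0.3999) x2=(0.3294, 0.1632, -1.0480) x3=(0.9898, 0.7233, -0.9815)
step 21: x0=(-0.6009, 0.9163, -1.2573) x1=(0.9843, 0.2400, 0.3589) x2=(0.3002, 0.1183, -1.0532) x3=(0.9728, 0.7463, -0.9705)
step 22: x0=(-0.6355, 0.8928, -1.2494) x1=(1.0151, 0.2785, 0.3161) x2=(0.2709, 0.0756, -1.0584) x3=(0.9552, 0.7686, -0.9592)
step 23: x0=(-0.6684, 0.8679, -1.2411) x1=(1.0456, 0.3175, 0.2710) x2=(0.2432, 0.0367, -1.0630) x3=(0.9360, 0.7894, -0.9478)
step 24: x0=(-0.6995, 0.8418, -1.2324) x1=(1.0755, 0.3572, 0.2232) x2=(0.2170, 0.0019, -1.0672) x3=(0.9154, 0.8084, -0.9360)
step 25: x0=(-0.7289, 0.8144, -1.2235) x1=(1.1046, 0.3979, 0.1721) x2=(0.1921, -0.0292, -1.0709) x3=(0.8935, 0.8259, -0.9237)
step 26: x0=(-0.7567, 0.7858, -1.2142) x1=(1.1327, 0.4398, 0.1170) x2=(0.1681, -0.0569, -1.0742) x3=(0.8708, 0.8417, -0.9106)

1.1340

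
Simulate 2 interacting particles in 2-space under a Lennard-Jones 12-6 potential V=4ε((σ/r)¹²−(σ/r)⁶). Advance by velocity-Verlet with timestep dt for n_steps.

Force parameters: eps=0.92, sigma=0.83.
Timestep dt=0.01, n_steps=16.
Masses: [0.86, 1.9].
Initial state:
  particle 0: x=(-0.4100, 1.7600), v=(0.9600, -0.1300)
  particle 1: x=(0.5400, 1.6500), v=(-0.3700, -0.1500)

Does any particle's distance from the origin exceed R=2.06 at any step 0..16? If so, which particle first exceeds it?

no

step 0: x0=(-0.4100, 1.7600) x1=(0.5400, 1.6500)
step 1: x0=(-0.4003, 1.7587) x1=(0.5363, 1.6485)
step 2: x0=(-0.3905, 1.7574) x1=(0.5325, 1.6470)
step 3: x0=(-0.3808, 1.7561) x1=(0.5287, 1.6455)
step 4: x0=(-0.3712, 1.7548) x1=(0.5250, 1.6440)
step 5: x0=(-0.3620, 1.7535) x1=(0.5215, 1.6425)
step 6: x0=(-0.3533, 1.7523) x1=(0.5182, 1.6409)
step 7: x0=(-0.3455, 1.7512) x1=(0.5153, 1.6393)
step 8: x0=(-0.3389, 1.7503) x1=(0.5130, 1.6377)
step 9: x0=(-0.3338, 1.7496) x1=(0.5113, 1.6359)
step 10: x0=(-0.3305, 1.7491) x1=(0.5105, 1.6340)
step 11: x0=(-0.3291, 1.7489) x1=(0.5105, 1.6320)
step 12: x0=(-0.3298, 1.7490) x1=(0.5114, 1.6299)
step 13: x0=(-0.3323, 1.7493) x1=(0.5132, 1.6277)
step 14: x0=(-0.3366, 1.7499) x1=(0.5158, 1.6253)
step 15: x0=(-0.3423, 1.7507) x1=(0.5190, 1.6229)
step 16: x0=(-0.3491, 1.7517) x1=(0.5228, 1.6204)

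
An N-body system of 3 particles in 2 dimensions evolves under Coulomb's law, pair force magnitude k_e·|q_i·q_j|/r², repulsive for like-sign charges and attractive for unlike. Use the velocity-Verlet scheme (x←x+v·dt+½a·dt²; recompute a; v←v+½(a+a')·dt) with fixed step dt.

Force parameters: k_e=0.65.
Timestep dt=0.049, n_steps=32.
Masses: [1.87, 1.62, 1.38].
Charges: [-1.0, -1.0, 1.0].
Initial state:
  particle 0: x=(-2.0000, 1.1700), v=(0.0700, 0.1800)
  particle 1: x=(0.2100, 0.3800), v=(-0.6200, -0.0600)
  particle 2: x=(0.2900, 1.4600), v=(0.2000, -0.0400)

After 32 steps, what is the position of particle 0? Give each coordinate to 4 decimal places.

step 0: x0=(-2.0000, 1.1700) x1=(0.2100, 0.3800) x2=(0.2900, 1.4600)
step 1: x0=(-1.9966, 1.1789) x1=(0.1797, 0.3774) x2=(0.2997, 1.4575)
step 2: x0=(-1.9931, 1.1878) x1=(0.1497, 0.3756) x2=(0.3090, 1.4541)
step 3: x0=(-1.9897, 1.1968) x1=(0.1200, 0.3746) x2=(0.3180, 1.4497)
step 4: x0=(-1.9862, 1.2059) x1=(0.0906, 0.3742) x2=(0.3266, 1.4444)
step 5: x0=(-1.9828, 1.2150) x1=(0.0616, 0.3746) x2=(0.3348, 1.4381)
step 6: x0=(-1.9793, 1.2243) x1=(0.0329, 0.3756) x2=(0.3426, 1.4309)
step 7: x0=(-1.9759, 1.2336) x1=(0.0046, 0.3774) x2=(0.3499, 1.4227)
step 8: x0=(-1.9724, 1.2430) x1=(-0.0232, 0.3798) x2=(0.3567, 1.4137)
step 9: x0=(-1.9690, 1.2525) x1=(-0.0505, 0.3829) x2=(0.3629, 1.4038)
step 10: x0=(-1.9656, 1.2620) x1=(-0.0774, 0.3866) x2=(0.3686, 1.3929)
step 11: x0=(-1.9623, 1.2717) x1=(-0.1037, 0.3910) x2=(0.3738, 1.3813)
step 12: x0=(-1.9589, 1.2814) x1=(-0.1295, 0.3959) x2=(0.3783, 1.3688)
step 13: x0=(-1.9556, 1.2913) x1=(-0.1547, 0.4015) x2=(0.3821, 1.3554)
step 14: x0=(-1.9523, 1.3012) x1=(-0.1793, 0.4077) x2=(0.3853, 1.3412)
step 15: x0=(-1.9491, 1.3113) x1=(-0.2032, 0.4145) x2=(0.3878, 1.3262)
step 16: x0=(-1.9459, 1.3214) x1=(-0.2265, 0.4218) x2=(0.3896, 1.3104)
step 17: x0=(-1.9427, 1.3317) x1=(-0.2491, 0.4297) x2=(0.3906, 1.2938)
step 18: x0=(-1.9396, 1.3420) x1=(-0.2710, 0.4381) x2=(0.3909, 1.2764)
step 19: x0=(-1.9365, 1.3525) x1=(-0.2921, 0.4471) x2=(0.3903, 1.2582)
step 20: x0=(-1.9335, 1.3630) x1=(-0.3124, 0.4566) x2=(0.3888, 1.2393)
step 21: x0=(-1.9306, 1.3737) x1=(-0.3319, 0.4666) x2=(0.3865, 1.2196)
step 22: x0=(-1.9277, 1.3845) x1=(-0.3505, 0.4771) x2=(0.3832, 1.1992)
step 23: x0=(-1.9248, 1.3954) x1=(-0.3682, 0.4882) x2=(0.3789, 1.1780)
step 24: x0=(-1.9221, 1.4064) x1=(-0.3850, 0.4996) x2=(0.3737, 1.1562)
step 25: x0=(-1.9194, 1.4175) x1=(-0.4008, 0.5116) x2=(0.3674, 1.1336)
step 26: x0=(-1.9168, 1.4288) x1=(-0.4155, 0.5240) x2=(0.3599, 1.1103)
step 27: x0=(-1.9142, 1.4401) x1=(-0.4292, 0.5369) x2=(0.3513, 1.0863)
step 28: x0=(-1.9117, 1.4516) x1=(-0.4418, 0.5502) x2=(0.3415, 1.0617)
step 29: x0=(-1.9094, 1.4632) x1=(-0.4531, 0.5640) x2=(0.3304, 1.0363)
step 30: x0=(-1.9071, 1.4749) x1=(-0.4632, 0.5782) x2=(0.3179, 1.0104)
step 31: x0=(-1.9048, 1.4868) x1=(-0.4720, 0.5928) x2=(0.3039, 0.9837)
step 32: x0=(-1.9027, 1.4987) x1=(-0.4793, 0.6077) x2=(0.2884, 0.9565)

(-1.9027, 1.4987)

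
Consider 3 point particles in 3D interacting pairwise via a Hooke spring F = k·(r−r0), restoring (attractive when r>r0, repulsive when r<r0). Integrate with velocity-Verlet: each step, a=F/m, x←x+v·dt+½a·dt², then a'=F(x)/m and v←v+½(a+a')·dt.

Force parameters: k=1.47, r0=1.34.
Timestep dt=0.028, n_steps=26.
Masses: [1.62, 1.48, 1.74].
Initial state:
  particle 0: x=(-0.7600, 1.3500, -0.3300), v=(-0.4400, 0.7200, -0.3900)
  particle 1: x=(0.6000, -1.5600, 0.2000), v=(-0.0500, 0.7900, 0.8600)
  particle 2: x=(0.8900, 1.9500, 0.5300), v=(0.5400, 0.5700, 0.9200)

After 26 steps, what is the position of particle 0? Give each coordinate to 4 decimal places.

step 0: x0=(-0.7600, 1.3500, -0.3300) x1=(0.6000, -1.5600, 0.2000) x2=(0.8900, 1.9500, 0.5300)
step 1: x0=(-0.7719, 1.3696, -0.3407) x1=(0.5984, -1.5364, 0.2240) x2=(0.9049, 1.9652, 0.5556)
step 2: x0=(-0.7827, 1.3882, -0.3510) x1=(0.5962, -1.5097, 0.2480) x2=(0.9193, 1.9788, 0.5809)
step 3: x0=(-0.7926, 1.4056, -0.3608) x1=(0.5936, -1.4800, 0.2718) x2=(0.9332, 1.9908, 0.6058)
step 4: x0=(-0.8015, 1.4220, -0.3701) x1=(0.5906, -1.4474, 0.2955) x2=(0.9465, 2.0013, 0.6304)
step 5: x0=(-0.8094, 1.4374, -0.3788) x1=(0.5870, -1.4117, 0.3190) x2=(0.9593, 2.0103, 0.6546)
step 6: x0=(-0.8162, 1.4517, -0.3870) x1=(0.5830, -1.3732, 0.3424) x2=(0.9715, 2.0177, 0.6784)
step 7: x0=(-0.8219, 1.4650, -0.3946) x1=(0.5786, -1.3317, 0.3657) x2=(0.9831, 2.0236, 0.7018)
step 8: x0=(-0.8266, 1.4772, -0.4016) x1=(0.5737, -1.2874, 0.3887) x2=(0.9941, 2.0280, 0.7247)
step 9: x0=(-0.8302, 1.4885, -0.4079) x1=(0.5683, -1.2402, 0.4115) x2=(1.0044, 2.0310, 0.7473)
step 10: x0=(-0.8326, 1.4989, -0.4136) x1=(0.5626, -1.1904, 0.4341) x2=(1.0140, 2.0325, 0.7694)
step 11: x0=(-0.8340, 1.5082, -0.4186) x1=(0.5564, -1.1378, 0.4565) x2=(1.0230, 2.0326, 0.7911)
step 12: x0=(-0.8343, 1.5167, -0.4228) x1=(0.5498, -1.0827, 0.4787) x2=(1.0313, 2.0313, 0.8123)
step 13: x0=(-0.8334, 1.5243, -0.4264) x1=(0.5428, -1.0249, 0.5006) x2=(1.0390, 2.0287, 0.8330)
step 14: x0=(-0.8315, 1.5310, -0.4292) x1=(0.5355, -0.9648, 0.5223) x2=(1.0459, 2.0249, 0.8533)
step 15: x0=(-0.8284, 1.5368, -0.4312) x1=(0.5277, -0.9022, 0.5436) x2=(1.0520, 2.0197, 0.8731)
step 16: x0=(-0.8243, 1.5419, -0.4325) x1=(0.5197, -0.8374, 0.5648) x2=(1.0575, 2.0134, 0.8923)
step 17: x0=(-0.8190, 1.5462, -0.4329) x1=(0.5113, -0.7703, 0.5856) x2=(1.0622, 2.0059, 0.9111)
step 18: x0=(-0.8127, 1.5497, -0.4326) x1=(0.5025, -0.7012, 0.6061) x2=(1.0662, 1.9973, 0.9294)
step 19: x0=(-0.8053, 1.5526, -0.4315) x1=(0.4935, -0.6300, 0.6264) x2=(1.0695, 1.9877, 0.9472)
step 20: x0=(-0.7968, 1.5548, -0.4295) x1=(0.4841, -0.5569, 0.6463) x2=(1.0720, 1.9770, 0.9645)
step 21: x0=(-0.7874, 1.5564, -0.4268) x1=(0.4745, -0.4821, 0.6660) x2=(1.0738, 1.9654, 0.9813)
step 22: x0=(-0.7769, 1.5574, -0.4232) x1=(0.4646, -0.4056, 0.6854) x2=(1.0749, 1.9530, 0.9976)
step 23: x0=(-0.7654, 1.5578, -0.4188) x1=(0.4545, -0.3275, 0.7044) x2=(1.0753, 1.9397, 1.0134)
step 24: x0=(-0.7529, 1.5578, -0.4136) x1=(0.4442, -0.2479, 0.7232) x2=(1.0750, 1.9256, 1.0287)
step 25: x0=(-0.7395, 1.5572, -0.4076) x1=(0.4336, -0.1671, 0.7416) x2=(1.0739, 1.9109, 1.0435)
step 26: x0=(-0.7252, 1.5563, -0.4008) x1=(0.4228, -0.0850, 0.7598) x2=(1.0722, 1.8955, 1.0578)

(-0.7252, 1.5563, -0.4008)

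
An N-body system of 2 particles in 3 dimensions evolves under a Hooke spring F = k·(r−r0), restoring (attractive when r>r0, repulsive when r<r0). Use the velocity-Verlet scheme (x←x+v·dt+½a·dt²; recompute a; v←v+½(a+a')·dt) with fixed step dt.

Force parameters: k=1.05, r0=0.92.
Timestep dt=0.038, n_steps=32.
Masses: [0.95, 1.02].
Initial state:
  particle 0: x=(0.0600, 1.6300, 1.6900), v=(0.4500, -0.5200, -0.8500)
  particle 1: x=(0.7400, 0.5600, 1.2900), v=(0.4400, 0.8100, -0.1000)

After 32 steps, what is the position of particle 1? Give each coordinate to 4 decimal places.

(1.2926, 1.5870, 1.1975)

step 0: x0=(0.0600, 1.6300, 1.6900) x1=(0.7400, 0.5600, 1.2900)
step 1: x0=(0.0773, 1.6100, 1.6576) x1=(0.7566, 0.5910, 1.2863)
step 2: x0=(0.0948, 1.5895, 1.6250) x1=(0.7728, 0.6225, 1.2827)
step 3: x0=(0.1127, 1.5686, 1.5923) x1=(0.7889, 0.6543, 1.2793)
step 4: x0=(0.1308, 1.5474, 1.5595) x1=(0.8047, 0.6864, 1.2760)
step 5: x0=(0.1490, 1.5260, 1.5266) x1=(0.8203, 0.7187, 1.2727)
step 6: x0=(0.1675, 1.5044, 1.4937) x1=(0.8358, 0.7513, 1.2696)
step 7: x0=(0.1860, 1.4826, 1.4607) x1=(0.8511, 0.7839, 1.2664)
step 8: x0=(0.2047, 1.4608, 1.4277) x1=(0.8664, 0.8166, 1.2633)
step 9: x0=(0.2233, 1.4389, 1.3946) x1=(0.8817, 0.8494, 1.2601)
step 10: x0=(0.2419, 1.4171, 1.3616) x1=(0.8970, 0.8821, 1.2570)
step 11: x0=(0.2605, 1.3953, 1.3286) x1=(0.9124, 0.9147, 1.2539)
step 12: x0=(0.2789, 1.3736, 1.2956) x1=(0.9279, 0.9473, 1.2507)
step 13: x0=(0.2971, 1.3521, 1.2627) x1=(0.9436, 0.9797, 1.2475)
step 14: x0=(0.3150, 1.3307, 1.2297) x1=(0.9595, 1.0120, 1.2443)
step 15: x0=(0.3327, 1.3094, 1.1967) x1=(0.9757, 1.0442, 1.2412)
step 16: x0=(0.3500, 1.2883, 1.1637) x1=(0.9922, 1.0762, 1.2380)
step 17: x0=(0.3670, 1.2673, 1.1307) x1=(1.0090, 1.1082, 1.2349)
step 18: x0=(0.3836, 1.2464, 1.0976) x1=(1.0262, 1.1400, 1.2318)
step 19: x0=(0.3999, 1.2256, 1.0644) x1=(1.0438, 1.1718, 1.2289)
step 20: x0=(0.4157, 1.2048, 1.0311) x1=(1.0617, 1.2036, 1.2260)
step 21: x0=(0.4311, 1.1840, 0.9977) x1=(1.0799, 1.2353, 1.2232)
step 22: x0=(0.4462, 1.1631, 0.9642) x1=(1.0985, 1.2671, 1.2205)
step 23: x0=(0.4610, 1.1422, 0.9306) x1=(1.1174, 1.2989, 1.2180)
step 24: x0=(0.4755, 1.1213, 0.8968) x1=(1.1365, 1.3308, 1.2155)
step 25: x0=(0.4898, 1.1003, 0.8630) x1=(1.1558, 1.3628, 1.2132)
step 26: x0=(0.5040, 1.0792, 0.8290) x1=(1.1753, 1.3948, 1.2109)
step 27: x0=(0.5180, 1.0580, 0.7950) x1=(1.1949, 1.4269, 1.2087)
step 28: x0=(0.5320, 1.0369, 0.7610) x1=(1.2145, 1.4589, 1.2065)
step 29: x0=(0.5460, 1.0157, 0.7269) x1=(1.2341, 1.4910, 1.2044)
step 30: x0=(0.5600, 0.9946, 0.6929) x1=(1.2537, 1.5231, 1.2021)
step 31: x0=(0.5741, 0.9735, 0.6590) x1=(1.2732, 1.5551, 1.1999)
step 32: x0=(0.5884, 0.9526, 0.6252) x1=(1.2926, 1.5870, 1.1975)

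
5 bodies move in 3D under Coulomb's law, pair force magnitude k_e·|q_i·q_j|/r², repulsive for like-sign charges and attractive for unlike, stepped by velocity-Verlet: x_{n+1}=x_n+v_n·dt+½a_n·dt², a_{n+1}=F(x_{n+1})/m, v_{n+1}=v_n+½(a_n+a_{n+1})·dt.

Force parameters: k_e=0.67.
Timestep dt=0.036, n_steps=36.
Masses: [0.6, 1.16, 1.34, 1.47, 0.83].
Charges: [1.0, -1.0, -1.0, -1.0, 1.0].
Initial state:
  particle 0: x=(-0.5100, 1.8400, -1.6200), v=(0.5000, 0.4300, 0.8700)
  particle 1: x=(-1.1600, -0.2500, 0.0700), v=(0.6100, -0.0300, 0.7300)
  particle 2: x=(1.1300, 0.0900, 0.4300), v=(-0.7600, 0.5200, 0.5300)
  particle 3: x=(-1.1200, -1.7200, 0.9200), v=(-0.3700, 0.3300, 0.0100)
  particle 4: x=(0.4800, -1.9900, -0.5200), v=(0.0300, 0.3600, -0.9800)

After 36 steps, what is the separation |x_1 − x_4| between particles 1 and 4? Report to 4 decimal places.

2.8589

step 0: x0=(-0.5100, 1.8400, -1.6200) x1=(-1.1600, -0.2500, 0.0700) x2=(1.1300, 0.0900, 0.4300) x3=(-1.1200, -1.7200, 0.9200) x4=(0.4800, -1.9900, -0.5200)
step 1: x0=(-0.4920, 1.8554, -1.5886) x1=(-1.1381, -0.2510, 0.0962) x2=(1.1027, 0.1087, 0.4490) x3=(-1.1333, -1.7082, 0.9204) x4=(0.4810, -1.9769, -0.5551)
step 2: x0=(-0.4740, 1.8706, -1.5569) x1=(-1.1161, -0.2518, 0.1221) x2=(1.0755, 0.1274, 0.4680) x3=(-1.1466, -1.6967, 0.9207) x4=(0.4817, -1.9636, -0.5900)
step 3: x0=(-0.4560, 1.8855, -1.5250) x1=(-1.0943, -0.2524, 0.1477) x2=(1.0484, 0.1462, 0.4869) x3=(-1.1598, -1.6853, 0.9212) x4=(0.4823, -1.9500, -0.6246)
step 4: x0=(-0.4380, 1.9003, -1.4929) x1=(-1.0724, -0.2527, 0.1731) x2=(1.0215, 0.1649, 0.5056) x3=(-1.1730, -1.6742, 0.9216) x4=(0.4826, -1.9362, -0.6589)
step 5: x0=(-0.4200, 1.9148, -1.4605) x1=(-1.0506, -0.2529, 0.1983) x2=(0.9947, 0.1837, 0.5243) x3=(-1.1861, -1.6634, 0.9220) x4=(0.4828, -1.9221, -0.6928)
step 6: x0=(-0.4020, 1.9292, -1.4279) x1=(-1.0289, -0.2529, 0.2232) x2=(0.9680, 0.2025, 0.5429) x3=(-1.1993, -1.6527, 0.9225) x4=(0.4827, -1.9079, -0.7266)
step 7: x0=(-0.3840, 1.9433, -1.3950) x1=(-1.0071, -0.2526, 0.2478) x2=(0.9415, 0.2214, 0.5615) x3=(-1.2125, -1.6423, 0.9230) x4=(0.4825, -1.8934, -0.7600)
step 8: x0=(-0.3660, 1.9572, -1.3619) x1=(-0.9854, -0.2521, 0.2722) x2=(0.9152, 0.2403, 0.5799) x3=(-1.2257, -1.6322, 0.9235) x4=(0.4821, -1.8787, -0.7931)
step 9: x0=(-0.3480, 1.9709, -1.3285) x1=(-0.9638, -0.2514, 0.2962) x2=(0.8890, 0.2593, 0.5982) x3=(-1.2389, -1.6223, 0.9240) x4=(0.4814, -1.8638, -0.8259)
step 10: x0=(-0.3299, 1.9843, -1.2949) x1=(-0.9422, -0.2505, 0.3200) x2=(0.8629, 0.2783, 0.6165) x3=(-1.2521, -1.6127, 0.9246) x4=(0.4806, -1.8487, -0.8584)
step 11: x0=(-0.3119, 1.9975, -1.2611) x1=(-0.9206, -0.2493, 0.3436) x2=(0.8371, 0.2974, 0.6347) x3=(-1.2653, -1.6033, 0.9252) x4=(0.4796, -1.8334, -0.8906)
step 12: x0=(-0.2939, 2.0105, -1.2270) x1=(-0.8990, -0.2479, 0.3668) x2=(0.8115, 0.3166, 0.6527) x3=(-1.2786, -1.5942, 0.9258) x4=(0.4785, -1.8180, -0.9225)
step 13: x0=(-0.2759, 2.0233, -1.1926) x1=(-0.8775, -0.2463, 0.3898) x2=(0.7860, 0.3358, 0.6707) x3=(-1.2920, -1.5853, 0.9265) x4=(0.4771, -1.8023, -0.9542)
step 14: x0=(-0.2579, 2.0358, -1.1579) x1=(-0.8560, -0.2445, 0.4125) x2=(0.7608, 0.3552, 0.6886) x3=(-1.3054, -1.5767, 0.9272) x4=(0.4756, -1.7865, -0.9855)
step 15: x0=(-0.2399, 2.0481, -1.1230) x1=(-0.8346, -0.2425, 0.4350) x2=(0.7357, 0.3747, 0.7064) x3=(-1.3188, -1.5684, 0.9278) x4=(0.4739, -1.7705, -1.0165)
step 16: x0=(-0.2218, 2.0602, -1.0878) x1=(-0.8132, -0.2402, 0.4571) x2=(0.7109, 0.3943, 0.7242) x3=(-1.3324, -1.5604, 0.9285) x4=(0.4721, -1.7544, -1.0473)
step 17: x0=(-0.2038, 2.0720, -1.0523) x1=(-0.7919, -0.2378, 0.4790) x2=(0.6863, 0.4141, 0.7418) x3=(-1.3460, -1.5526, 0.9293) x4=(0.4700, -1.7381, -1.0777)
step 18: x0=(-0.1858, 2.0835, -1.0166) x1=(-0.7706, -0.2352, 0.5006) x2=(0.6620, 0.4340, 0.7593) x3=(-1.3597, -1.5450, 0.9300) x4=(0.4679, -1.7217, -1.1079)
step 19: x0=(-0.1678, 2.0948, -0.9805) x1=(-0.7493, -0.2324, 0.5220) x2=(0.6379, 0.4541, 0.7768) x3=(-1.3735, -1.5377, 0.9307) x4=(0.4656, -1.7052, -1.1377)
step 20: x0=(-0.1498, 2.1058, -0.9442) x1=(-0.7281, -0.2295, 0.5430) x2=(0.6140, 0.4743, 0.7942) x3=(-1.3874, -1.5307, 0.9314) x4=(0.4631, -1.6885, -1.1673)
step 21: x0=(-0.1318, 2.1165, -0.9076) x1=(-0.7070, -0.2263, 0.5639) x2=(0.5904, 0.4948, 0.8115) x3=(-1.4014, -1.5240, 0.9322) x4=(0.4605, -1.6717, -1.1966)
step 22: x0=(-0.1138, 2.1270, -0.8706) x1=(-0.6860, -0.2231, 0.5844) x2=(0.5671, 0.5155, 0.8287) x3=(-1.4155, -1.5174, 0.9329) x4=(0.4577, -1.6548, -1.2256)
step 23: x0=(-0.0958, 2.1372, -0.8334) x1=(-0.6650, -0.2198, 0.6047) x2=(0.5441, 0.5364, 0.8459) x3=(-1.4298, -1.5112, 0.9336) x4=(0.4548, -1.6378, -1.2543)
step 24: x0=(-0.0778, 2.1471, -0.7959) x1=(-0.6440, -0.2163, 0.6248) x2=(0.5213, 0.5575, 0.8629) x3=(-1.4441, -1.5051, 0.9343) x4=(0.4518, -1.6207, -1.2827)
step 25: x0=(-0.0599, 2.1567, -0.7580) x1=(-0.6232, -0.2128, 0.6446) x2=(0.4988, 0.5789, 0.8799) x3=(-1.4586, -1.4993, 0.9350) x4=(0.4486, -1.6034, -1.3109)
step 26: x0=(-0.0419, 2.1660, -0.7198) x1=(-0.6025, -0.2092, 0.6641) x2=(0.4766, 0.6005, 0.8968) x3=(-1.4732, -1.4937, 0.9357) x4=(0.4453, -1.5861, -1.3388)
step 27: x0=(-0.0240, 2.1749, -0.6813) x1=(-0.5818, -0.2056, 0.6834) x2=(0.4548, 0.6225, 0.9137) x3=(-1.4879, -1.4884, 0.9364) x4=(0.4419, -1.5687, -1.3664)
step 28: x0=(-0.0061, 2.1836, -0.6425) x1=(-0.5612, -0.2019, 0.7024) x2=(0.4332, 0.6448, 0.9305) x3=(-1.5028, -1.4832, 0.9370) x4=(0.4383, -1.5513, -1.3937)
step 29: x0=(0.0118, 2.1919, -0.6033) x1=(-0.5407, -0.1983, 0.7212) x2=(0.4119, 0.6674, 0.9471) x3=(-1.5178, -1.4783, 0.9376) x4=(0.4347, -1.5337, -1.4208)
step 30: x0=(0.0297, 2.1999, -0.5637) x1=(-0.5203, -0.1947, 0.7398) x2=(0.3909, 0.6904, 0.9638) x3=(-1.5329, -1.4736, 0.9382) x4=(0.4309, -1.5161, -1.4477)
step 31: x0=(0.0476, 2.2076, -0.5239) x1=(-0.5000, -0.1912, 0.7581) x2=(0.3703, 0.7138, 0.9803) x3=(-1.5481, -1.4690, 0.9387) x4=(0.4270, -1.4984, -1.4743)
step 32: x0=(0.0654, 2.2149, -0.4836) x1=(-0.4798, -0.1878, 0.7762) x2=(0.3499, 0.7375, 0.9968) x3=(-1.5635, -1.4647, 0.9392) x4=(0.4230, -1.4806, -1.5006)
step 33: x0=(0.0832, 2.2218, -0.4430) x1=(-0.4597, -0.1844, 0.7941) x2=(0.3299, 0.7617, 1.0132) x3=(-1.5790, -1.4605, 0.9397) x4=(0.4189, -1.4628, -1.5267)
step 34: x0=(0.1010, 2.2283, -0.4020) x1=(-0.4397, -0.1812, 0.8117) x2=(0.3101, 0.7863, 1.0295) x3=(-1.5947, -1.4565, 0.9401) x4=(0.4147, -1.4449, -1.5526)
step 35: x0=(0.1187, 2.2345, -0.3607) x1=(-0.4197, -0.1781, 0.8291) x2=(0.2906, 0.8114, 1.0458) x3=(-1.6104, -1.4527, 0.9405) x4=(0.4104, -1.4270, -1.5782)
step 36: x0=(0.1363, 2.2402, -0.3189) x1=(-0.3998, -0.1752, 0.8463) x2=(0.2714, 0.8370, 1.0620) x3=(-1.6263, -1.4491, 0.9408) x4=(0.4060, -1.4090, -1.6035)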